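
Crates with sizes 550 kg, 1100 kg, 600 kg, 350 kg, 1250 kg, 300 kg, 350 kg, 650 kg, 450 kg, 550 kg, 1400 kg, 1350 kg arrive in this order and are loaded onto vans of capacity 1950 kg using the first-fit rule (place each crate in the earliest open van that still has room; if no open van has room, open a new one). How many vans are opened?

5

  550 → van 1 (new)  [load 550/1950]
  1100 → van 1  [load 1650/1950]
  600 → van 2 (new)  [load 600/1950]
  350 → van 2  [load 950/1950]
  1250 → van 3 (new)  [load 1250/1950]
  300 → van 1  [load 1950/1950]
  350 → van 2  [load 1300/1950]
  650 → van 2  [load 1950/1950]
  450 → van 3  [load 1700/1950]
  550 → van 4 (new)  [load 550/1950]
  1400 → van 4  [load 1950/1950]
  1350 → van 5 (new)  [load 1350/1950]
5 vans opened.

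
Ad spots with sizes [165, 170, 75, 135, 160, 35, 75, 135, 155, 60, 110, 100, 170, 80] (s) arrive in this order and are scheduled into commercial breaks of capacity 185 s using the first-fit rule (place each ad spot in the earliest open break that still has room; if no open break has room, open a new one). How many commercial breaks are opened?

  165 → break 1 (new)  [load 165/185]
  170 → break 2 (new)  [load 170/185]
  75 → break 3 (new)  [load 75/185]
  135 → break 4 (new)  [load 135/185]
  160 → break 5 (new)  [load 160/185]
  35 → break 3  [load 110/185]
  75 → break 3  [load 185/185]
  135 → break 6 (new)  [load 135/185]
  155 → break 7 (new)  [load 155/185]
  60 → break 8 (new)  [load 60/185]
  110 → break 8  [load 170/185]
  100 → break 9 (new)  [load 100/185]
  170 → break 10 (new)  [load 170/185]
  80 → break 9  [load 180/185]
10 commercial breaks opened.

10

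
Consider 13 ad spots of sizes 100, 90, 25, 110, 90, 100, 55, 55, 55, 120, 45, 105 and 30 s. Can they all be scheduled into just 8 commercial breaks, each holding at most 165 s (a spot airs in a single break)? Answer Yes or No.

Yes

A valid assignment using 7 commercial breaks:
  break 1: 120 + 45 = 165
  break 2: 110 + 55 = 165
  break 3: 105 + 55 = 160
  break 4: 100 + 55 = 155
  break 5: 100 + 30 + 25 = 155
  break 6: 90 = 90
  break 7: 90 = 90
That uses only 7 ≤ 8, so 8 commercial breaks are enough.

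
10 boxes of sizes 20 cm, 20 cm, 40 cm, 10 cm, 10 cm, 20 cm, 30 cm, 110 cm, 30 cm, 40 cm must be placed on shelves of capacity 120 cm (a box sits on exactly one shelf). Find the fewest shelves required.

Total = 110 + 40 + 40 + 30 + 30 + 20 + 20 + 20 + 10 + 10 = 330 cm.
Lower bound: ⌈330/120⌉ = 3 shelves.
A packing using 3 shelves:
  shelf 1: 110 + 10 = 120
  shelf 2: 40 + 40 + 30 + 10 = 120
  shelf 3: 30 + 20 + 20 + 20 = 90
This matches the lower bound, so 3 is optimal.

3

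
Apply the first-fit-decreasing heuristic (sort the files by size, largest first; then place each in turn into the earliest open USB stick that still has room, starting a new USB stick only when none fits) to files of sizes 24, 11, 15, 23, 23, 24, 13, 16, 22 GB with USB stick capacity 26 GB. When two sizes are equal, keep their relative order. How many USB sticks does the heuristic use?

Sorted descending: 24, 24, 23, 23, 22, 16, 15, 13, 11.
  24 → USB stick 1 (new)  [load 24/26]
  24 → USB stick 2 (new)  [load 24/26]
  23 → USB stick 3 (new)  [load 23/26]
  23 → USB stick 4 (new)  [load 23/26]
  22 → USB stick 5 (new)  [load 22/26]
  16 → USB stick 6 (new)  [load 16/26]
  15 → USB stick 7 (new)  [load 15/26]
  13 → USB stick 8 (new)  [load 13/26]
  11 → USB stick 7  [load 26/26]
8 USB sticks opened.

8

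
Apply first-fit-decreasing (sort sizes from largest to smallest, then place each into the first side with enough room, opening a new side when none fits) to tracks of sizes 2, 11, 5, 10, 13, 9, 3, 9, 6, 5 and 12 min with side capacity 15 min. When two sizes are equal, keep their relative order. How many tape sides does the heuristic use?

Sorted descending: 13, 12, 11, 10, 9, 9, 6, 5, 5, 3, 2.
  13 → side 1 (new)  [load 13/15]
  12 → side 2 (new)  [load 12/15]
  11 → side 3 (new)  [load 11/15]
  10 → side 4 (new)  [load 10/15]
  9 → side 5 (new)  [load 9/15]
  9 → side 6 (new)  [load 9/15]
  6 → side 5  [load 15/15]
  5 → side 4  [load 15/15]
  5 → side 6  [load 14/15]
  3 → side 2  [load 15/15]
  2 → side 1  [load 15/15]
6 tape sides opened.

6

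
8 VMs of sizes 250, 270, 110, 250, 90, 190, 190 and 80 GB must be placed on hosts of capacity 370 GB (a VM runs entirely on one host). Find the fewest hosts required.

Total = 270 + 250 + 250 + 190 + 190 + 110 + 90 + 80 = 1430 GB.
Lower bound: ⌈1430/370⌉ = 4 hosts.
Also, 5 VMs each exceed 185 GB, and no two of those can share a host, so at least 5 hosts are needed.
A packing using 5 hosts:
  host 1: 270 + 90 = 360
  host 2: 250 + 110 = 360
  host 3: 250 + 80 = 330
  host 4: 190 = 190
  host 5: 190 = 190
This matches the lower bound, so 5 is optimal.

5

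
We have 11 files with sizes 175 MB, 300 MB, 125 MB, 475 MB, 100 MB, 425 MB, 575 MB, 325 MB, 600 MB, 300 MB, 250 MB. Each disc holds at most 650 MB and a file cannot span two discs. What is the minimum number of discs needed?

Total = 600 + 575 + 475 + 425 + 325 + 300 + 300 + 250 + 175 + 125 + 100 = 3650 MB.
Lower bound: ⌈3650/650⌉ = 6 discs.
A packing using 6 discs:
  disc 1: 600 = 600
  disc 2: 575 = 575
  disc 3: 475 + 175 = 650
  disc 4: 425 + 125 + 100 = 650
  disc 5: 325 + 300 = 625
  disc 6: 300 + 250 = 550
This matches the lower bound, so 6 is optimal.

6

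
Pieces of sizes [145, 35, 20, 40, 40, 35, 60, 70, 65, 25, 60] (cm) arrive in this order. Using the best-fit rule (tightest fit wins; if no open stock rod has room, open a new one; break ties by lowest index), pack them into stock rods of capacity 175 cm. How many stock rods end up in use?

  145 → stock rod 1 (new)  [load 145/175]
  35 → stock rod 2 (new)  [load 35/175]
  20 → stock rod 1  [load 165/175]
  40 → stock rod 2  [load 75/175]
  40 → stock rod 2  [load 115/175]
  35 → stock rod 2  [load 150/175]
  60 → stock rod 3 (new)  [load 60/175]
  70 → stock rod 3  [load 130/175]
  65 → stock rod 4 (new)  [load 65/175]
  25 → stock rod 2  [load 175/175]
  60 → stock rod 4  [load 125/175]
4 stock rods opened.

4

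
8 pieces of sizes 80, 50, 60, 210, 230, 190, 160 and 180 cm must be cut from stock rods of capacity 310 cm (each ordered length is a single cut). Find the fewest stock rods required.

5

Total = 230 + 210 + 190 + 180 + 160 + 80 + 60 + 50 = 1160 cm.
Lower bound: ⌈1160/310⌉ = 4 stock rods.
Also, 5 pieces each exceed 155 cm, and no two of those can share a stock rod, so at least 5 stock rods are needed.
A packing using 5 stock rods:
  stock rod 1: 230 + 80 = 310
  stock rod 2: 210 + 60 = 270
  stock rod 3: 190 + 50 = 240
  stock rod 4: 180 = 180
  stock rod 5: 160 = 160
This matches the lower bound, so 5 is optimal.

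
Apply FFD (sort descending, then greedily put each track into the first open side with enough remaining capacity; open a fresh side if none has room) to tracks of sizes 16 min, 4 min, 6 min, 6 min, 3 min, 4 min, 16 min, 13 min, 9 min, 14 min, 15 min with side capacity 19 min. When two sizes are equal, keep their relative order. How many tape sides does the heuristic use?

6

Sorted descending: 16, 16, 15, 14, 13, 9, 6, 6, 4, 4, 3.
  16 → side 1 (new)  [load 16/19]
  16 → side 2 (new)  [load 16/19]
  15 → side 3 (new)  [load 15/19]
  14 → side 4 (new)  [load 14/19]
  13 → side 5 (new)  [load 13/19]
  9 → side 6 (new)  [load 9/19]
  6 → side 5  [load 19/19]
  6 → side 6  [load 15/19]
  4 → side 3  [load 19/19]
  4 → side 4  [load 18/19]
  3 → side 1  [load 19/19]
6 tape sides opened.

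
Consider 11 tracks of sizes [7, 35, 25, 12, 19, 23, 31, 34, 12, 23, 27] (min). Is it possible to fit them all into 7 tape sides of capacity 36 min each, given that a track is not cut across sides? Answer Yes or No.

No

Total = 248 min; ⌈248/36⌉ = 7.
8 tracks each exceed half the capacity and cannot share a side, forcing at least 8 tape sides.
At least 8 tape sides are required, but only 7 are allowed.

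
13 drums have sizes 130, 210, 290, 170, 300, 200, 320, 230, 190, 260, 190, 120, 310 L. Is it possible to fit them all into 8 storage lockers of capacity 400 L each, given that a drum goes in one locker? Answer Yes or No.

No

Total = 2920 L; ⌈2920/400⌉ = 8.
The bound of 8 does not rule out 8, but exhaustive search shows no assignment into 8 storage lockers of capacity 400 L exists — the minimum is 9.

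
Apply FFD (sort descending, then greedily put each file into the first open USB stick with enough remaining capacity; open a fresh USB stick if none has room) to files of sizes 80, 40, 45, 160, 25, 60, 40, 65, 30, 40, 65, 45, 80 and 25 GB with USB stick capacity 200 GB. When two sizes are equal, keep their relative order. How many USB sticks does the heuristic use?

Sorted descending: 160, 80, 80, 65, 65, 60, 45, 45, 40, 40, 40, 30, 25, 25.
  160 → USB stick 1 (new)  [load 160/200]
  80 → USB stick 2 (new)  [load 80/200]
  80 → USB stick 2  [load 160/200]
  65 → USB stick 3 (new)  [load 65/200]
  65 → USB stick 3  [load 130/200]
  60 → USB stick 3  [load 190/200]
  45 → USB stick 4 (new)  [load 45/200]
  45 → USB stick 4  [load 90/200]
  40 → USB stick 1  [load 200/200]
  40 → USB stick 2  [load 200/200]
  40 → USB stick 4  [load 130/200]
  30 → USB stick 4  [load 160/200]
  25 → USB stick 4  [load 185/200]
  25 → USB stick 5 (new)  [load 25/200]
5 USB sticks opened.

5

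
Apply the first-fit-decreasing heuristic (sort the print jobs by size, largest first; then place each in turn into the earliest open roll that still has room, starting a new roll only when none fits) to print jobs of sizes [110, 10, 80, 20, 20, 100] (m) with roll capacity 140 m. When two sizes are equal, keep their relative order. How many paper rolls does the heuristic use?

3

Sorted descending: 110, 100, 80, 20, 20, 10.
  110 → roll 1 (new)  [load 110/140]
  100 → roll 2 (new)  [load 100/140]
  80 → roll 3 (new)  [load 80/140]
  20 → roll 1  [load 130/140]
  20 → roll 2  [load 120/140]
  10 → roll 1  [load 140/140]
3 paper rolls opened.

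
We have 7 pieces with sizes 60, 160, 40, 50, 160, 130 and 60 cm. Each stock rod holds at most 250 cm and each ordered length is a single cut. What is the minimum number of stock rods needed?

3

Total = 160 + 160 + 130 + 60 + 60 + 50 + 40 = 660 cm.
Lower bound: ⌈660/250⌉ = 3 stock rods.
A packing using 3 stock rods:
  stock rod 1: 160 + 60 = 220
  stock rod 2: 160 + 60 = 220
  stock rod 3: 130 + 50 + 40 = 220
This matches the lower bound, so 3 is optimal.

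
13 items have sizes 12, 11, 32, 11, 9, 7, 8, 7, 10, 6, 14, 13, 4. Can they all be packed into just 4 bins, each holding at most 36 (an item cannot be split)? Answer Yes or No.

Yes

A valid assignment using 4 bins:
  bin 1: 32 + 4 = 36
  bin 2: 14 + 13 + 9 = 36
  bin 3: 12 + 11 + 7 + 6 = 36
  bin 4: 11 + 10 + 8 + 7 = 36
Every load is within 36, so 4 bins suffice.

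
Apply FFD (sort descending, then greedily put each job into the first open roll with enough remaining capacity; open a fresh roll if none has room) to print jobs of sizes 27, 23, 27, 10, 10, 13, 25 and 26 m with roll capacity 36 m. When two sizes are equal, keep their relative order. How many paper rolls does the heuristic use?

5

Sorted descending: 27, 27, 26, 25, 23, 13, 10, 10.
  27 → roll 1 (new)  [load 27/36]
  27 → roll 2 (new)  [load 27/36]
  26 → roll 3 (new)  [load 26/36]
  25 → roll 4 (new)  [load 25/36]
  23 → roll 5 (new)  [load 23/36]
  13 → roll 5  [load 36/36]
  10 → roll 3  [load 36/36]
  10 → roll 4  [load 35/36]
5 paper rolls opened.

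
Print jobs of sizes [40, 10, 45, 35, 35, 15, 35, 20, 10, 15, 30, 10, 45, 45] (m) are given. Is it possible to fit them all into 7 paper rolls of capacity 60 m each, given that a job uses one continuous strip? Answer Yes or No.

No

Total = 390 m; ⌈390/60⌉ = 7.
The bound of 7 does not rule out 7, but exhaustive search shows no assignment into 7 paper rolls of capacity 60 m exists — the minimum is 8.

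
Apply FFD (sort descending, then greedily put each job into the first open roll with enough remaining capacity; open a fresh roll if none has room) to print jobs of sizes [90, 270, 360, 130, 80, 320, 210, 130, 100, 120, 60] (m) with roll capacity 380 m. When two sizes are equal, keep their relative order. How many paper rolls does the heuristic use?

6

Sorted descending: 360, 320, 270, 210, 130, 130, 120, 100, 90, 80, 60.
  360 → roll 1 (new)  [load 360/380]
  320 → roll 2 (new)  [load 320/380]
  270 → roll 3 (new)  [load 270/380]
  210 → roll 4 (new)  [load 210/380]
  130 → roll 4  [load 340/380]
  130 → roll 5 (new)  [load 130/380]
  120 → roll 5  [load 250/380]
  100 → roll 3  [load 370/380]
  90 → roll 5  [load 340/380]
  80 → roll 6 (new)  [load 80/380]
  60 → roll 2  [load 380/380]
6 paper rolls opened.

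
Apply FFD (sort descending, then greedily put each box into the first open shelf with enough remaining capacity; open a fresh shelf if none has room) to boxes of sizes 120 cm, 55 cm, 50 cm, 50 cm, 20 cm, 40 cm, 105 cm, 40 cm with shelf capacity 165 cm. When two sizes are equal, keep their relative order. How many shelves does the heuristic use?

Sorted descending: 120, 105, 55, 50, 50, 40, 40, 20.
  120 → shelf 1 (new)  [load 120/165]
  105 → shelf 2 (new)  [load 105/165]
  55 → shelf 2  [load 160/165]
  50 → shelf 3 (new)  [load 50/165]
  50 → shelf 3  [load 100/165]
  40 → shelf 1  [load 160/165]
  40 → shelf 3  [load 140/165]
  20 → shelf 3  [load 160/165]
3 shelves opened.

3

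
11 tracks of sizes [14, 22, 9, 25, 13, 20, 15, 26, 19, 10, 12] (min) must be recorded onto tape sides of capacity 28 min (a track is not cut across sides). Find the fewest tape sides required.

8

Total = 26 + 25 + 22 + 20 + 19 + 15 + 14 + 13 + 12 + 10 + 9 = 185 min.
Lower bound: ⌈185/28⌉ = 7 tape sides.
A packing using 8 tape sides:
  side 1: 26 = 26
  side 2: 25 = 25
  side 3: 22 = 22
  side 4: 20 = 20
  side 5: 19 + 9 = 28
  side 6: 15 + 13 = 28
  side 7: 14 + 12 = 26
  side 8: 10 = 10
No arrangement into 7 tape sides stays within capacity, so 8 is optimal.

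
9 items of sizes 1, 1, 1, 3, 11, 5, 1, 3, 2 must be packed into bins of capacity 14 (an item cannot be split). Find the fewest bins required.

2

Total = 11 + 5 + 3 + 3 + 2 + 1 + 1 + 1 + 1 = 28.
Lower bound: ⌈28/14⌉ = 2 bins.
A packing using 2 bins:
  bin 1: 11 + 3 = 14
  bin 2: 5 + 3 + 2 + 1 + 1 + 1 + 1 = 14
This matches the lower bound, so 2 is optimal.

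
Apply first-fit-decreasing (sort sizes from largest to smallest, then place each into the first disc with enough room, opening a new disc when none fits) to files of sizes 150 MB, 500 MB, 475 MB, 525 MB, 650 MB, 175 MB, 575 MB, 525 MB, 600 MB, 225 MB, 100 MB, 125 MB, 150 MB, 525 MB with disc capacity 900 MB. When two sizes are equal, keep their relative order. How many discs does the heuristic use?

Sorted descending: 650, 600, 575, 525, 525, 525, 500, 475, 225, 175, 150, 150, 125, 100.
  650 → disc 1 (new)  [load 650/900]
  600 → disc 2 (new)  [load 600/900]
  575 → disc 3 (new)  [load 575/900]
  525 → disc 4 (new)  [load 525/900]
  525 → disc 5 (new)  [load 525/900]
  525 → disc 6 (new)  [load 525/900]
  500 → disc 7 (new)  [load 500/900]
  475 → disc 8 (new)  [load 475/900]
  225 → disc 1  [load 875/900]
  175 → disc 2  [load 775/900]
  150 → disc 3  [load 725/900]
  150 → disc 3  [load 875/900]
  125 → disc 2  [load 900/900]
  100 → disc 4  [load 625/900]
8 discs opened.

8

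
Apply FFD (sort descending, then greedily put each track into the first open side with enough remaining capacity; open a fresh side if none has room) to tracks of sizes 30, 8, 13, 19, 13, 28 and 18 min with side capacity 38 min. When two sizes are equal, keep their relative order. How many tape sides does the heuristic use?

Sorted descending: 30, 28, 19, 18, 13, 13, 8.
  30 → side 1 (new)  [load 30/38]
  28 → side 2 (new)  [load 28/38]
  19 → side 3 (new)  [load 19/38]
  18 → side 3  [load 37/38]
  13 → side 4 (new)  [load 13/38]
  13 → side 4  [load 26/38]
  8 → side 1  [load 38/38]
4 tape sides opened.

4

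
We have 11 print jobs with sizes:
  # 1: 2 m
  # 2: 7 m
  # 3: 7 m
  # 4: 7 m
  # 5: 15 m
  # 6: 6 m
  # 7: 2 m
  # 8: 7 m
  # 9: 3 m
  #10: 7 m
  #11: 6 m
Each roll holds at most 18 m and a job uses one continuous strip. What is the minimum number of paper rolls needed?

5

Total = 15 + 7 + 7 + 7 + 7 + 7 + 6 + 6 + 3 + 2 + 2 = 69 m.
Lower bound: ⌈69/18⌉ = 4 paper rolls.
A packing using 5 paper rolls:
  roll 1: 15 + 3 = 18
  roll 2: 7 + 7 + 2 + 2 = 18
  roll 3: 7 + 7 = 14
  roll 4: 7 + 6 = 13
  roll 5: 6 = 6
No arrangement into 4 paper rolls stays within capacity, so 5 is optimal.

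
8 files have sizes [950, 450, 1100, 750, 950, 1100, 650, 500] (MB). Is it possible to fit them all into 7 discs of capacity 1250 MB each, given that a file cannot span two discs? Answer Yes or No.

Yes

A valid assignment using 6 discs:
  disc 1: 1100 = 1100
  disc 2: 1100 = 1100
  disc 3: 950 = 950
  disc 4: 950 = 950
  disc 5: 750 + 500 = 1250
  disc 6: 650 + 450 = 1100
That uses only 6 ≤ 7, so 7 discs are enough.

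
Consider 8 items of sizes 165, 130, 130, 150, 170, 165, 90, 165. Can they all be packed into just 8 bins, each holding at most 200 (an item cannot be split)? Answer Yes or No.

A valid assignment using 8 bins:
  bin 1: 170 = 170
  bin 2: 165 = 165
  bin 3: 165 = 165
  bin 4: 165 = 165
  bin 5: 150 = 150
  bin 6: 130 = 130
  bin 7: 130 = 130
  bin 8: 90 = 90
Every load is within 200, so 8 bins suffice.

Yes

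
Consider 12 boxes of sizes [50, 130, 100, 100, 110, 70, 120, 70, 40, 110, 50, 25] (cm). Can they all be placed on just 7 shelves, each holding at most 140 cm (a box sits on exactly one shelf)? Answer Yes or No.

Total = 975 cm; ⌈975/140⌉ = 7.
The bound of 7 does not rule out 7, but exhaustive search shows no assignment into 7 shelves of capacity 140 cm exists — the minimum is 8.

No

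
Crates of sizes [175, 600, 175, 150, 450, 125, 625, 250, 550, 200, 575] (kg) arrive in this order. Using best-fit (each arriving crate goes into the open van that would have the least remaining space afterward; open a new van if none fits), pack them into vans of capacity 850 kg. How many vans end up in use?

5

  175 → van 1 (new)  [load 175/850]
  600 → van 1  [load 775/850]
  175 → van 2 (new)  [load 175/850]
  150 → van 2  [load 325/850]
  450 → van 2  [load 775/850]
  125 → van 3 (new)  [load 125/850]
  625 → van 3  [load 750/850]
  250 → van 4 (new)  [load 250/850]
  550 → van 4  [load 800/850]
  200 → van 5 (new)  [load 200/850]
  575 → van 5  [load 775/850]
5 vans opened.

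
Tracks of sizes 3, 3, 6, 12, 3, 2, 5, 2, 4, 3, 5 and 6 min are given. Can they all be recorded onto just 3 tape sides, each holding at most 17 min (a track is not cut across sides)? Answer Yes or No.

No

Total = 54 min; ⌈54/17⌉ = 4.
At least 4 tape sides are required, but only 3 are allowed.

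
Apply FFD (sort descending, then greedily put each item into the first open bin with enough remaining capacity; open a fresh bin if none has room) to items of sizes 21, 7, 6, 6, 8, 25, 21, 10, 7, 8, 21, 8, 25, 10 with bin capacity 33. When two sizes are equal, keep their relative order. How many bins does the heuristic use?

Sorted descending: 25, 25, 21, 21, 21, 10, 10, 8, 8, 8, 7, 7, 6, 6.
  25 → bin 1 (new)  [load 25/33]
  25 → bin 2 (new)  [load 25/33]
  21 → bin 3 (new)  [load 21/33]
  21 → bin 4 (new)  [load 21/33]
  21 → bin 5 (new)  [load 21/33]
  10 → bin 3  [load 31/33]
  10 → bin 4  [load 31/33]
  8 → bin 1  [load 33/33]
  8 → bin 2  [load 33/33]
  8 → bin 5  [load 29/33]
  7 → bin 6 (new)  [load 7/33]
  7 → bin 6  [load 14/33]
  6 → bin 6  [load 20/33]
  6 → bin 6  [load 26/33]
6 bins opened.

6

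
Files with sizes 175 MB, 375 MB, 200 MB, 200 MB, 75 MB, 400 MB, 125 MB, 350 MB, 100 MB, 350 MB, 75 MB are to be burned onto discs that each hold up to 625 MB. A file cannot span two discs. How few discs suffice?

4

Total = 400 + 375 + 350 + 350 + 200 + 200 + 175 + 125 + 100 + 75 + 75 = 2425 MB.
Lower bound: ⌈2425/625⌉ = 4 discs.
A packing using 4 discs:
  disc 1: 400 + 200 = 600
  disc 2: 375 + 200 = 575
  disc 3: 350 + 175 + 100 = 625
  disc 4: 350 + 125 + 75 + 75 = 625
This matches the lower bound, so 4 is optimal.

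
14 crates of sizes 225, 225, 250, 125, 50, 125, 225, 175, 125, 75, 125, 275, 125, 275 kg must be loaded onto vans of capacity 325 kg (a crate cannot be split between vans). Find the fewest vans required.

9

Total = 275 + 275 + 250 + 225 + 225 + 225 + 175 + 125 + 125 + 125 + 125 + 125 + 75 + 50 = 2400 kg.
Lower bound: ⌈2400/325⌉ = 8 vans.
A packing using 9 vans:
  van 1: 275 + 50 = 325
  van 2: 275 = 275
  van 3: 250 + 75 = 325
  van 4: 225 = 225
  van 5: 225 = 225
  van 6: 225 = 225
  van 7: 175 + 125 = 300
  van 8: 125 + 125 = 250
  van 9: 125 + 125 = 250
No arrangement into 8 vans stays within capacity, so 9 is optimal.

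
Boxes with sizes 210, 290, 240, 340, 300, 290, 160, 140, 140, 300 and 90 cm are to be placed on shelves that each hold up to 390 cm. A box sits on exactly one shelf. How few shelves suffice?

8

Total = 340 + 300 + 300 + 290 + 290 + 240 + 210 + 160 + 140 + 140 + 90 = 2500 cm.
Lower bound: ⌈2500/390⌉ = 7 shelves.
A packing using 8 shelves:
  shelf 1: 340 = 340
  shelf 2: 300 + 90 = 390
  shelf 3: 300 = 300
  shelf 4: 290 = 290
  shelf 5: 290 = 290
  shelf 6: 240 + 140 = 380
  shelf 7: 210 + 160 = 370
  shelf 8: 140 = 140
No arrangement into 7 shelves stays within capacity, so 8 is optimal.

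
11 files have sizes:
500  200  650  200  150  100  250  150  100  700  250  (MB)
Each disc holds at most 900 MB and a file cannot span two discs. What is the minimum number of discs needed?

Total = 700 + 650 + 500 + 250 + 250 + 200 + 200 + 150 + 150 + 100 + 100 = 3250 MB.
Lower bound: ⌈3250/900⌉ = 4 discs.
A packing using 4 discs:
  disc 1: 700 + 200 = 900
  disc 2: 650 + 250 = 900
  disc 3: 500 + 250 + 150 = 900
  disc 4: 200 + 150 + 100 + 100 = 550
This matches the lower bound, so 4 is optimal.

4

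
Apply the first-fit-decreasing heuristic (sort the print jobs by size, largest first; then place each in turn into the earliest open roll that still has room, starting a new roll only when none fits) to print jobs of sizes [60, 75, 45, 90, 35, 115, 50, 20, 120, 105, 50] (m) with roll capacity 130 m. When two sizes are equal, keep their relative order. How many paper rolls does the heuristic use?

7

Sorted descending: 120, 115, 105, 90, 75, 60, 50, 50, 45, 35, 20.
  120 → roll 1 (new)  [load 120/130]
  115 → roll 2 (new)  [load 115/130]
  105 → roll 3 (new)  [load 105/130]
  90 → roll 4 (new)  [load 90/130]
  75 → roll 5 (new)  [load 75/130]
  60 → roll 6 (new)  [load 60/130]
  50 → roll 5  [load 125/130]
  50 → roll 6  [load 110/130]
  45 → roll 7 (new)  [load 45/130]
  35 → roll 4  [load 125/130]
  20 → roll 3  [load 125/130]
7 paper rolls opened.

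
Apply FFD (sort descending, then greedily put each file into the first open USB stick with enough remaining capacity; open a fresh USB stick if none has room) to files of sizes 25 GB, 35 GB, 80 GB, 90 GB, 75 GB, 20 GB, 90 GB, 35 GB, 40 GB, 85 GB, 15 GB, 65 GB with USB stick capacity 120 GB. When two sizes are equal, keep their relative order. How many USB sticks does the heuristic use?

6

Sorted descending: 90, 90, 85, 80, 75, 65, 40, 35, 35, 25, 20, 15.
  90 → USB stick 1 (new)  [load 90/120]
  90 → USB stick 2 (new)  [load 90/120]
  85 → USB stick 3 (new)  [load 85/120]
  80 → USB stick 4 (new)  [load 80/120]
  75 → USB stick 5 (new)  [load 75/120]
  65 → USB stick 6 (new)  [load 65/120]
  40 → USB stick 4  [load 120/120]
  35 → USB stick 3  [load 120/120]
  35 → USB stick 5  [load 110/120]
  25 → USB stick 1  [load 115/120]
  20 → USB stick 2  [load 110/120]
  15 → USB stick 6  [load 80/120]
6 USB sticks opened.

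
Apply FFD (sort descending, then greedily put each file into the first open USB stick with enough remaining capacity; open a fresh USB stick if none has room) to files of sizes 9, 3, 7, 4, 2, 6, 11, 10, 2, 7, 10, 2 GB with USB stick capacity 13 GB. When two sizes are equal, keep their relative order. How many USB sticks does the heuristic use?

Sorted descending: 11, 10, 10, 9, 7, 7, 6, 4, 3, 2, 2, 2.
  11 → USB stick 1 (new)  [load 11/13]
  10 → USB stick 2 (new)  [load 10/13]
  10 → USB stick 3 (new)  [load 10/13]
  9 → USB stick 4 (new)  [load 9/13]
  7 → USB stick 5 (new)  [load 7/13]
  7 → USB stick 6 (new)  [load 7/13]
  6 → USB stick 5  [load 13/13]
  4 → USB stick 4  [load 13/13]
  3 → USB stick 2  [load 13/13]
  2 → USB stick 1  [load 13/13]
  2 → USB stick 3  [load 12/13]
  2 → USB stick 6  [load 9/13]
6 USB sticks opened.

6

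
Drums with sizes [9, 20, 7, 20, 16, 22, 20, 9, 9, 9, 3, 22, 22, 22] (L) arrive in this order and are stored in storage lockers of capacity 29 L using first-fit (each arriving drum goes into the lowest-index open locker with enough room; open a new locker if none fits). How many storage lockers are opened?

9

  9 → locker 1 (new)  [load 9/29]
  20 → locker 1  [load 29/29]
  7 → locker 2 (new)  [load 7/29]
  20 → locker 2  [load 27/29]
  16 → locker 3 (new)  [load 16/29]
  22 → locker 4 (new)  [load 22/29]
  20 → locker 5 (new)  [load 20/29]
  9 → locker 3  [load 25/29]
  9 → locker 5  [load 29/29]
  9 → locker 6 (new)  [load 9/29]
  3 → locker 3  [load 28/29]
  22 → locker 7 (new)  [load 22/29]
  22 → locker 8 (new)  [load 22/29]
  22 → locker 9 (new)  [load 22/29]
9 storage lockers opened.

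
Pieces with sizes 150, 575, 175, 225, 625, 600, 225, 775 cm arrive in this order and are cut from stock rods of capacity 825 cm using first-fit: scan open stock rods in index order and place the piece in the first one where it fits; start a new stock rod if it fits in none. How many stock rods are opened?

  150 → stock rod 1 (new)  [load 150/825]
  575 → stock rod 1  [load 725/825]
  175 → stock rod 2 (new)  [load 175/825]
  225 → stock rod 2  [load 400/825]
  625 → stock rod 3 (new)  [load 625/825]
  600 → stock rod 4 (new)  [load 600/825]
  225 → stock rod 2  [load 625/825]
  775 → stock rod 5 (new)  [load 775/825]
5 stock rods opened.

5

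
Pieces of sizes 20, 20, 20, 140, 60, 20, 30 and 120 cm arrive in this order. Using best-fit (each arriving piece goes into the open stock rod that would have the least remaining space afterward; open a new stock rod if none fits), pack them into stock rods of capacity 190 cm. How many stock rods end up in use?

3

  20 → stock rod 1 (new)  [load 20/190]
  20 → stock rod 1  [load 40/190]
  20 → stock rod 1  [load 60/190]
  140 → stock rod 2 (new)  [load 140/190]
  60 → stock rod 1  [load 120/190]
  20 → stock rod 2  [load 160/190]
  30 → stock rod 2  [load 190/190]
  120 → stock rod 3 (new)  [load 120/190]
3 stock rods opened.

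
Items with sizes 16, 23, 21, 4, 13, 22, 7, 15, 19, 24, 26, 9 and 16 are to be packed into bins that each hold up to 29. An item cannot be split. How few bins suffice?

Total = 26 + 24 + 23 + 22 + 21 + 19 + 16 + 16 + 15 + 13 + 9 + 7 + 4 = 215.
Lower bound: ⌈215/29⌉ = 8 bins.
Also, 9 items each exceed 29/2, and no two of those can share a bin, so at least 9 bins are needed.
A packing using 9 bins:
  bin 1: 26 = 26
  bin 2: 24 + 4 = 28
  bin 3: 23 = 23
  bin 4: 22 + 7 = 29
  bin 5: 21 = 21
  bin 6: 19 + 9 = 28
  bin 7: 16 + 13 = 29
  bin 8: 16 = 16
  bin 9: 15 = 15
This matches the lower bound, so 9 is optimal.

9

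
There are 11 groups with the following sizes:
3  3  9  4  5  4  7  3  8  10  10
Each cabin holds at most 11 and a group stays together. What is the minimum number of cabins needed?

7

Total = 10 + 10 + 9 + 8 + 7 + 5 + 4 + 4 + 3 + 3 + 3 = 66.
Lower bound: ⌈66/11⌉ = 6 cabins.
A packing using 7 cabins:
  cabin 1: 10 = 10
  cabin 2: 10 = 10
  cabin 3: 9 = 9
  cabin 4: 8 + 3 = 11
  cabin 5: 7 + 4 = 11
  cabin 6: 5 + 4 = 9
  cabin 7: 3 + 3 = 6
No arrangement into 6 cabins stays within capacity, so 7 is optimal.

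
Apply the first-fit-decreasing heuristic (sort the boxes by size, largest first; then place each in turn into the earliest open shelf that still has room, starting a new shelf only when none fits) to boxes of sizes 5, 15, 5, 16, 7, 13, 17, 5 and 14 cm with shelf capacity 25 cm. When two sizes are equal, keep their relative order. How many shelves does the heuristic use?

5

Sorted descending: 17, 16, 15, 14, 13, 7, 5, 5, 5.
  17 → shelf 1 (new)  [load 17/25]
  16 → shelf 2 (new)  [load 16/25]
  15 → shelf 3 (new)  [load 15/25]
  14 → shelf 4 (new)  [load 14/25]
  13 → shelf 5 (new)  [load 13/25]
  7 → shelf 1  [load 24/25]
  5 → shelf 2  [load 21/25]
  5 → shelf 3  [load 20/25]
  5 → shelf 3  [load 25/25]
5 shelves opened.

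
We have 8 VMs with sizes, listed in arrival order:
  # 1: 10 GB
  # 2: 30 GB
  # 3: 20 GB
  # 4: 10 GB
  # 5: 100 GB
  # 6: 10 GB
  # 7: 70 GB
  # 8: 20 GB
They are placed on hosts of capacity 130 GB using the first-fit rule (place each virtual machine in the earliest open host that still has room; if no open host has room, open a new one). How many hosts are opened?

  10 → host 1 (new)  [load 10/130]
  30 → host 1  [load 40/130]
  20 → host 1  [load 60/130]
  10 → host 1  [load 70/130]
  100 → host 2 (new)  [load 100/130]
  10 → host 1  [load 80/130]
  70 → host 3 (new)  [load 70/130]
  20 → host 1  [load 100/130]
3 hosts opened.

3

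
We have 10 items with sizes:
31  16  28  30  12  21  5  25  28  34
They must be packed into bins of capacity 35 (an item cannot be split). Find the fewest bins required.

8

Total = 34 + 31 + 30 + 28 + 28 + 25 + 21 + 16 + 12 + 5 = 230.
Lower bound: ⌈230/35⌉ = 7 bins.
A packing using 8 bins:
  bin 1: 34 = 34
  bin 2: 31 = 31
  bin 3: 30 + 5 = 35
  bin 4: 28 = 28
  bin 5: 28 = 28
  bin 6: 25 = 25
  bin 7: 21 + 12 = 33
  bin 8: 16 = 16
No arrangement into 7 bins stays within capacity, so 8 is optimal.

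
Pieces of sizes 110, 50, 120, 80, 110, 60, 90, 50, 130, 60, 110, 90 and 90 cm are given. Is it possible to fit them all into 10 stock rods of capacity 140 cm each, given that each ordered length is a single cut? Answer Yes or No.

A valid assignment using 10 stock rods:
  stock rod 1: 130 = 130
  stock rod 2: 120 = 120
  stock rod 3: 110 = 110
  stock rod 4: 110 = 110
  stock rod 5: 110 = 110
  stock rod 6: 90 + 50 = 140
  stock rod 7: 90 + 50 = 140
  stock rod 8: 90 = 90
  stock rod 9: 80 + 60 = 140
  stock rod 10: 60 = 60
Every load is within 140 cm, so 10 stock rods suffice.

Yes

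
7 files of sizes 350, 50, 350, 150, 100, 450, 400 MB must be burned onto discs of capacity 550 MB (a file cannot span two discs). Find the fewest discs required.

Total = 450 + 400 + 350 + 350 + 150 + 100 + 50 = 1850 MB.
Lower bound: ⌈1850/550⌉ = 4 discs.
A packing using 4 discs:
  disc 1: 450 + 100 = 550
  disc 2: 400 + 150 = 550
  disc 3: 350 + 50 = 400
  disc 4: 350 = 350
This matches the lower bound, so 4 is optimal.

4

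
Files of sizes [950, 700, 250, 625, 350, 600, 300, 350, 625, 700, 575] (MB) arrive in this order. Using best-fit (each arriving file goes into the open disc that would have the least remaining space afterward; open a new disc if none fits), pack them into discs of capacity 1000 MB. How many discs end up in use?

7

  950 → disc 1 (new)  [load 950/1000]
  700 → disc 2 (new)  [load 700/1000]
  250 → disc 2  [load 950/1000]
  625 → disc 3 (new)  [load 625/1000]
  350 → disc 3  [load 975/1000]
  600 → disc 4 (new)  [load 600/1000]
  300 → disc 4  [load 900/1000]
  350 → disc 5 (new)  [load 350/1000]
  625 → disc 5  [load 975/1000]
  700 → disc 6 (new)  [load 700/1000]
  575 → disc 7 (new)  [load 575/1000]
7 discs opened.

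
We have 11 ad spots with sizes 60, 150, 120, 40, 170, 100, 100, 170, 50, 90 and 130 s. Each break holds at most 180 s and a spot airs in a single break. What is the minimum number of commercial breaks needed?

8

Total = 170 + 170 + 150 + 130 + 120 + 100 + 100 + 90 + 60 + 50 + 40 = 1180 s.
Lower bound: ⌈1180/180⌉ = 7 commercial breaks.
A packing using 8 commercial breaks:
  break 1: 170 = 170
  break 2: 170 = 170
  break 3: 150 = 150
  break 4: 130 + 50 = 180
  break 5: 120 + 60 = 180
  break 6: 100 + 40 = 140
  break 7: 100 = 100
  break 8: 90 = 90
No arrangement into 7 commercial breaks stays within capacity, so 8 is optimal.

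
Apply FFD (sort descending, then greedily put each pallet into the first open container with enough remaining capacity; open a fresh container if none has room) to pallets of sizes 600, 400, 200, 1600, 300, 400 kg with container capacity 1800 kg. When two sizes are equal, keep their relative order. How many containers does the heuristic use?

Sorted descending: 1600, 600, 400, 400, 300, 200.
  1600 → container 1 (new)  [load 1600/1800]
  600 → container 2 (new)  [load 600/1800]
  400 → container 2  [load 1000/1800]
  400 → container 2  [load 1400/1800]
  300 → container 2  [load 1700/1800]
  200 → container 1  [load 1800/1800]
2 containers opened.

2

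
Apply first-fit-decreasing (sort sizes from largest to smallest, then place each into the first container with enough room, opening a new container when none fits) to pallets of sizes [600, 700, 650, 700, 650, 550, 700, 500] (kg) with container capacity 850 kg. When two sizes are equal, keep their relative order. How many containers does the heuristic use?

Sorted descending: 700, 700, 700, 650, 650, 600, 550, 500.
  700 → container 1 (new)  [load 700/850]
  700 → container 2 (new)  [load 700/850]
  700 → container 3 (new)  [load 700/850]
  650 → container 4 (new)  [load 650/850]
  650 → container 5 (new)  [load 650/850]
  600 → container 6 (new)  [load 600/850]
  550 → container 7 (new)  [load 550/850]
  500 → container 8 (new)  [load 500/850]
8 containers opened.

8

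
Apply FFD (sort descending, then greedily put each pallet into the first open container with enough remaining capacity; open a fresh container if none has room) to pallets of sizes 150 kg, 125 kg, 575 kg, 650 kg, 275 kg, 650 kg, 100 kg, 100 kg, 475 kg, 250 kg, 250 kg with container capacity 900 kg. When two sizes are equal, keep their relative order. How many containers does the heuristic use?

5

Sorted descending: 650, 650, 575, 475, 275, 250, 250, 150, 125, 100, 100.
  650 → container 1 (new)  [load 650/900]
  650 → container 2 (new)  [load 650/900]
  575 → container 3 (new)  [load 575/900]
  475 → container 4 (new)  [load 475/900]
  275 → container 3  [load 850/900]
  250 → container 1  [load 900/900]
  250 → container 2  [load 900/900]
  150 → container 4  [load 625/900]
  125 → container 4  [load 750/900]
  100 → container 4  [load 850/900]
  100 → container 5 (new)  [load 100/900]
5 containers opened.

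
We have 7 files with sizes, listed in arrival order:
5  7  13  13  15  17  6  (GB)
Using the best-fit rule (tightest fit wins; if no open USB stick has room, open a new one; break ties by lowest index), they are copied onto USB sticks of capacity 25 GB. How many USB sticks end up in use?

  5 → USB stick 1 (new)  [load 5/25]
  7 → USB stick 1  [load 12/25]
  13 → USB stick 1  [load 25/25]
  13 → USB stick 2 (new)  [load 13/25]
  15 → USB stick 3 (new)  [load 15/25]
  17 → USB stick 4 (new)  [load 17/25]
  6 → USB stick 4  [load 23/25]
4 USB sticks opened.

4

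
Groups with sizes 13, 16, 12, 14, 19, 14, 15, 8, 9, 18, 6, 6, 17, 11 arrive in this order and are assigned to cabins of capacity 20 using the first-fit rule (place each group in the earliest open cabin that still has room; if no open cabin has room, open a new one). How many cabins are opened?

  13 → cabin 1 (new)  [load 13/20]
  16 → cabin 2 (new)  [load 16/20]
  12 → cabin 3 (new)  [load 12/20]
  14 → cabin 4 (new)  [load 14/20]
  19 → cabin 5 (new)  [load 19/20]
  14 → cabin 6 (new)  [load 14/20]
  15 → cabin 7 (new)  [load 15/20]
  8 → cabin 3  [load 20/20]
  9 → cabin 8 (new)  [load 9/20]
  18 → cabin 9 (new)  [load 18/20]
  6 → cabin 1  [load 19/20]
  6 → cabin 4  [load 20/20]
  17 → cabin 10 (new)  [load 17/20]
  11 → cabin 8  [load 20/20]
10 cabins opened.

10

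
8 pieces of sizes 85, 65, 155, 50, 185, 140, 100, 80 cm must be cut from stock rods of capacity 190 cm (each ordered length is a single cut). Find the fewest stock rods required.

Total = 185 + 155 + 140 + 100 + 85 + 80 + 65 + 50 = 860 cm.
Lower bound: ⌈860/190⌉ = 5 stock rods.
A packing using 5 stock rods:
  stock rod 1: 185 = 185
  stock rod 2: 155 = 155
  stock rod 3: 140 + 50 = 190
  stock rod 4: 100 + 85 = 185
  stock rod 5: 80 + 65 = 145
This matches the lower bound, so 5 is optimal.

5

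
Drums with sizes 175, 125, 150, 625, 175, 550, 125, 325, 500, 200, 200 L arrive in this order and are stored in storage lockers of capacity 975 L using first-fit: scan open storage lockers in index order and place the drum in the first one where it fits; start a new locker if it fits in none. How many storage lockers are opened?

  175 → locker 1 (new)  [load 175/975]
  125 → locker 1  [load 300/975]
  150 → locker 1  [load 450/975]
  625 → locker 2 (new)  [load 625/975]
  175 → locker 1  [load 625/975]
  550 → locker 3 (new)  [load 550/975]
  125 → locker 1  [load 750/975]
  325 → locker 2  [load 950/975]
  500 → locker 4 (new)  [load 500/975]
  200 → locker 1  [load 950/975]
  200 → locker 3  [load 750/975]
4 storage lockers opened.

4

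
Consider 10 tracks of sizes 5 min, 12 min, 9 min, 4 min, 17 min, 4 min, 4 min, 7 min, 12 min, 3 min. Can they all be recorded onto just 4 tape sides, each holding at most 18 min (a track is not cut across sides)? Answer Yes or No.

Total = 77 min; ⌈77/18⌉ = 5.
At least 5 tape sides are required, but only 4 are allowed.

No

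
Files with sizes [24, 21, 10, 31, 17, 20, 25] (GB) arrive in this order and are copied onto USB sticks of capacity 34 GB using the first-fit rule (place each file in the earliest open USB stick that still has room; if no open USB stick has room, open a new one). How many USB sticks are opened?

6

  24 → USB stick 1 (new)  [load 24/34]
  21 → USB stick 2 (new)  [load 21/34]
  10 → USB stick 1  [load 34/34]
  31 → USB stick 3 (new)  [load 31/34]
  17 → USB stick 4 (new)  [load 17/34]
  20 → USB stick 5 (new)  [load 20/34]
  25 → USB stick 6 (new)  [load 25/34]
6 USB sticks opened.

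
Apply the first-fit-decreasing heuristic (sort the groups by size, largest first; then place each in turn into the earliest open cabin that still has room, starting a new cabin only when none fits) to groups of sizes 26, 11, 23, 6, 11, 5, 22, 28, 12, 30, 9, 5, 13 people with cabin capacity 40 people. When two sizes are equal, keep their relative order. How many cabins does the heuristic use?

6

Sorted descending: 30, 28, 26, 23, 22, 13, 12, 11, 11, 9, 6, 5, 5.
  30 → cabin 1 (new)  [load 30/40]
  28 → cabin 2 (new)  [load 28/40]
  26 → cabin 3 (new)  [load 26/40]
  23 → cabin 4 (new)  [load 23/40]
  22 → cabin 5 (new)  [load 22/40]
  13 → cabin 3  [load 39/40]
  12 → cabin 2  [load 40/40]
  11 → cabin 4  [load 34/40]
  11 → cabin 5  [load 33/40]
  9 → cabin 1  [load 39/40]
  6 → cabin 4  [load 40/40]
  5 → cabin 5  [load 38/40]
  5 → cabin 6 (new)  [load 5/40]
6 cabins opened.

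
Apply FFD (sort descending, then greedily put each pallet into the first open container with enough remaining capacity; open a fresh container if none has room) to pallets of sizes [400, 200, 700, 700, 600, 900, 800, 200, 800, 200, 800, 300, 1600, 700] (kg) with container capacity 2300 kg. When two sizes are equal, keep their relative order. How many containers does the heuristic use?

Sorted descending: 1600, 900, 800, 800, 800, 700, 700, 700, 600, 400, 300, 200, 200, 200.
  1600 → container 1 (new)  [load 1600/2300]
  900 → container 2 (new)  [load 900/2300]
  800 → container 2  [load 1700/2300]
  800 → container 3 (new)  [load 800/2300]
  800 → container 3  [load 1600/2300]
  700 → container 1  [load 2300/2300]
  700 → container 3  [load 2300/2300]
  700 → container 4 (new)  [load 700/2300]
  600 → container 2  [load 2300/2300]
  400 → container 4  [load 1100/2300]
  300 → container 4  [load 1400/2300]
  200 → container 4  [load 1600/2300]
  200 → container 4  [load 1800/2300]
  200 → container 4  [load 2000/2300]
4 containers opened.

4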